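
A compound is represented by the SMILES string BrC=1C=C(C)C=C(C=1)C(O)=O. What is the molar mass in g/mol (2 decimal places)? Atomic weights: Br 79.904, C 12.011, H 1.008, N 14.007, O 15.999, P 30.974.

First, the molecular formula is C8H7BrO2 (counting implicit H from valence).
  Br: 1 × 79.904 = 79.904
  C: 8 × 12.011 = 96.088
  H: 7 × 1.008 = 7.056
  O: 2 × 15.999 = 31.998
Sum: 1×79.904 + 8×12.011 + 7×1.008 + 2×15.999 = 215.046 → 215.05 g/mol.

215.05 g/mol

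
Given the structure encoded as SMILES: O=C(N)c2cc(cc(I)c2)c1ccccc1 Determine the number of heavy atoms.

16

Every atom symbol written in the SMILES (organic subset) is one heavy atom; implicit H are not written.
Heavy atoms by element → C:13, I:1, N:1, O:1.
Total: 16.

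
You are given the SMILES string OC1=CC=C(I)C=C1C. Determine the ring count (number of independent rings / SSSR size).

In SMILES, each pair of matching ring-closure digits denotes one ring-closing bond; the number of such bonds equals the number of independent rings.
Ring-closure bonds here: 1.

1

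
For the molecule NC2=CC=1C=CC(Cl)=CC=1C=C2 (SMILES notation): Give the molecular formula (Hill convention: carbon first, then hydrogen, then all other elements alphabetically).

Walk through each heavy atom and fill implicit hydrogens from standard valence (C 4, N 3, O 2, S 2, halogen 1):
  atom 1: N, bond orders sum to 1 (valence 3) → 2 H
  atom 2: C, bond orders sum to 4 (valence 4) → 0 H
  atom 3: C, bond orders sum to 3 (valence 4) → 1 H
  atom 4: C, bond orders sum to 4 (valence 4) → 0 H
  atom 5: C, bond orders sum to 3 (valence 4) → 1 H
  atom 6: C, bond orders sum to 3 (valence 4) → 1 H
  atom 7: C, bond orders sum to 4 (valence 4) → 0 H
  atom 8: Cl (halogen, monovalent) → 0 H
  atom 9: C, bond orders sum to 3 (valence 4) → 1 H
  atom 10: C, bond orders sum to 4 (valence 4) → 0 H
  atom 11: C, bond orders sum to 3 (valence 4) → 1 H
  atom 12: C, bond orders sum to 3 (valence 4) → 1 H
Totals → C:10, H:8, Cl:1, N:1.
In Hill order: C10H8ClN.

C10H8ClN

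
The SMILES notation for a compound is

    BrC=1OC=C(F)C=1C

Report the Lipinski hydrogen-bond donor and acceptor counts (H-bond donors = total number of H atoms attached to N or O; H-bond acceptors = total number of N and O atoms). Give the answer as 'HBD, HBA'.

Donors: find every N or O and count the H atoms it carries.
  atom 3 (O): bond orders sum to 2 → 0 H
Lipinski HBD = 0.
Acceptors: N atoms = 0, O atoms = 1 → HBA = 1.

0, 1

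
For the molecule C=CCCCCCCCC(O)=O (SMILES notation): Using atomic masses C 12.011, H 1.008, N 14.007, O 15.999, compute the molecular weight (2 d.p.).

170.25 g/mol

First, the molecular formula is C10H18O2 (counting implicit H from valence).
  C: 10 × 12.011 = 120.110
  H: 18 × 1.008 = 18.144
  O: 2 × 15.999 = 31.998
Sum: 10×12.011 + 18×1.008 + 2×15.999 = 170.252 → 170.25 g/mol.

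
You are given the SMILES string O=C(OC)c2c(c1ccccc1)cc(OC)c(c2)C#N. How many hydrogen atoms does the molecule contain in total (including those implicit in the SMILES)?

Walk through each heavy atom and fill implicit hydrogens from standard valence (C 4, N 3, O 2, S 2, halogen 1); for lowercase aromatic atoms, an aromatic c carries 1 H when it has two neighbours and 0 H with three, and aromatic n carries 0 H:
  atom 1: O, bond orders sum to 2 (valence 2) → 0 H
  atom 2: C, bond orders sum to 4 (valence 4) → 0 H
  atom 3: O, bond orders sum to 2 (valence 2) → 0 H
  atom 4: C, bond orders sum to 1 (valence 4) → 3 H
  atom 5: aromatic c, 3 neighbours → 0 H
  atom 6: aromatic c, 3 neighbours → 0 H
  atom 7: aromatic c, 3 neighbours → 0 H
  atom 8: aromatic c, 2 neighbours → 1 H
  atom 9: aromatic c, 2 neighbours → 1 H
  atom 10: aromatic c, 2 neighbours → 1 H
  atom 11: aromatic c, 2 neighbours → 1 H
  atom 12: aromatic c, 2 neighbours → 1 H
  atom 13: aromatic c, 2 neighbours → 1 H
  atom 14: aromatic c, 3 neighbours → 0 H
  atom 15: O, bond orders sum to 2 (valence 2) → 0 H
  atom 16: C, bond orders sum to 1 (valence 4) → 3 H
  atom 17: aromatic c, 3 neighbours → 0 H
  atom 18: aromatic c, 2 neighbours → 1 H
  atom 19: C, bond orders sum to 4 (valence 4) → 0 H
  atom 20: N, bond orders sum to 3 (valence 3) → 0 H
Total hydrogens: 13.

13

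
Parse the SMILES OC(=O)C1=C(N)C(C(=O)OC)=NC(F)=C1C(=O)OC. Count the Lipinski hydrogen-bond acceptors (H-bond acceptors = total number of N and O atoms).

8

N atoms: 2; O atoms: 6.
Lipinski HBA = 2 + 6 = 8.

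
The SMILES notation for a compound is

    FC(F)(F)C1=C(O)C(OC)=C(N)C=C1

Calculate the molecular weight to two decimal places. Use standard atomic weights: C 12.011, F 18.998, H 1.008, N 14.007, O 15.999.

First, the molecular formula is C8H8F3NO2 (counting implicit H from valence).
  C: 8 × 12.011 = 96.088
  F: 3 × 18.998 = 56.994
  H: 8 × 1.008 = 8.064
  N: 1 × 14.007 = 14.007
  O: 2 × 15.999 = 31.998
Sum: 8×12.011 + 3×18.998 + 8×1.008 + 1×14.007 + 2×15.999 = 207.151 → 207.15 g/mol.

207.15 g/mol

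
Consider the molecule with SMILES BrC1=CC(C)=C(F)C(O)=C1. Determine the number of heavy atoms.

10

Every atom symbol written in the SMILES (organic subset) is one heavy atom; implicit H are not written.
Heavy atoms by element → Br:1, C:7, F:1, O:1.
Total: 10.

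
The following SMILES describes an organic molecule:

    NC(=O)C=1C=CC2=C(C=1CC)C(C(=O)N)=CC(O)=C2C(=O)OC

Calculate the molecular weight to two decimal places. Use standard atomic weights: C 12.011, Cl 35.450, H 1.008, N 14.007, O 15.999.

First, the molecular formula is C16H16N2O5 (counting implicit H from valence).
  C: 16 × 12.011 = 192.176
  H: 16 × 1.008 = 16.128
  N: 2 × 14.007 = 28.014
  O: 5 × 15.999 = 79.995
Sum: 16×12.011 + 16×1.008 + 2×14.007 + 5×15.999 = 316.313 → 316.31 g/mol.

316.31 g/mol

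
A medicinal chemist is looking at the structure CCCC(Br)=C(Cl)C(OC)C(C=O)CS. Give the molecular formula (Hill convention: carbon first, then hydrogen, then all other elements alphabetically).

C10H16BrClO2S

Walk through each heavy atom and fill implicit hydrogens from standard valence (C 4, N 3, O 2, S 2, halogen 1):
  atom 1: C, bond orders sum to 1 (valence 4) → 3 H
  atom 2: C, bond orders sum to 2 (valence 4) → 2 H
  atom 3: C, bond orders sum to 2 (valence 4) → 2 H
  atom 4: C, bond orders sum to 4 (valence 4) → 0 H
  atom 5: Br (halogen, monovalent) → 0 H
  atom 6: C, bond orders sum to 4 (valence 4) → 0 H
  atom 7: Cl (halogen, monovalent) → 0 H
  atom 8: C, bond orders sum to 3 (valence 4) → 1 H
  atom 9: O, bond orders sum to 2 (valence 2) → 0 H
  atom 10: C, bond orders sum to 1 (valence 4) → 3 H
  atom 11: C, bond orders sum to 3 (valence 4) → 1 H
  atom 12: C, bond orders sum to 3 (valence 4) → 1 H
  atom 13: O, bond orders sum to 2 (valence 2) → 0 H
  atom 14: C, bond orders sum to 2 (valence 4) → 2 H
  atom 15: S, bond orders sum to 1 (valence 2) → 1 H
Totals → C:10, H:16, Br:1, Cl:1, O:2, S:1.
In Hill order: C10H16BrClO2S.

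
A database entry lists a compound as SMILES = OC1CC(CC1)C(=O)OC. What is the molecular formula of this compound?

Walk through each heavy atom and fill implicit hydrogens from standard valence (C 4, N 3, O 2, S 2, halogen 1):
  atom 1: O, bond orders sum to 1 (valence 2) → 1 H
  atom 2: C, bond orders sum to 3 (valence 4) → 1 H
  atom 3: C, bond orders sum to 2 (valence 4) → 2 H
  atom 4: C, bond orders sum to 3 (valence 4) → 1 H
  atom 5: C, bond orders sum to 2 (valence 4) → 2 H
  atom 6: C, bond orders sum to 2 (valence 4) → 2 H
  atom 7: C, bond orders sum to 4 (valence 4) → 0 H
  atom 8: O, bond orders sum to 2 (valence 2) → 0 H
  atom 9: O, bond orders sum to 2 (valence 2) → 0 H
  atom 10: C, bond orders sum to 1 (valence 4) → 3 H
Totals → C:7, H:12, O:3.
In Hill order: C7H12O3.

C7H12O3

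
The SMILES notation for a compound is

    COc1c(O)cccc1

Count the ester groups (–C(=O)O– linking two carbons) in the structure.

0

Scan the SMILES for the ester motif — none present.
Groups that are present: 1 ether, 1 hydroxyl.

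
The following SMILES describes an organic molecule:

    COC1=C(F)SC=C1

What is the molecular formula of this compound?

Walk through each heavy atom and fill implicit hydrogens from standard valence (C 4, N 3, O 2, S 2, halogen 1):
  atom 1: C, bond orders sum to 1 (valence 4) → 3 H
  atom 2: O, bond orders sum to 2 (valence 2) → 0 H
  atom 3: C, bond orders sum to 4 (valence 4) → 0 H
  atom 4: C, bond orders sum to 4 (valence 4) → 0 H
  atom 5: F (halogen, monovalent) → 0 H
  atom 6: S, bond orders sum to 2 (valence 2) → 0 H
  atom 7: C, bond orders sum to 3 (valence 4) → 1 H
  atom 8: C, bond orders sum to 3 (valence 4) → 1 H
Totals → C:5, H:5, F:1, O:1, S:1.

C5H5FOS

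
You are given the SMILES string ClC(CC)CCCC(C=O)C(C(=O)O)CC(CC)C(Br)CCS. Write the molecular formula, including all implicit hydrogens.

Walk through each heavy atom and fill implicit hydrogens from standard valence (C 4, N 3, O 2, S 2, halogen 1):
  atom 1: Cl (halogen, monovalent) → 0 H
  atom 2: C, bond orders sum to 3 (valence 4) → 1 H
  atom 3: C, bond orders sum to 2 (valence 4) → 2 H
  atom 4: C, bond orders sum to 1 (valence 4) → 3 H
  atom 5: C, bond orders sum to 2 (valence 4) → 2 H
  atom 6: C, bond orders sum to 2 (valence 4) → 2 H
  atom 7: C, bond orders sum to 2 (valence 4) → 2 H
  atom 8: C, bond orders sum to 3 (valence 4) → 1 H
  atom 9: C, bond orders sum to 3 (valence 4) → 1 H
  atom 10: O, bond orders sum to 2 (valence 2) → 0 H
  atom 11: C, bond orders sum to 3 (valence 4) → 1 H
  atom 12: C, bond orders sum to 4 (valence 4) → 0 H
  atom 13: O, bond orders sum to 2 (valence 2) → 0 H
  atom 14: O, bond orders sum to 1 (valence 2) → 1 H
  atom 15: C, bond orders sum to 2 (valence 4) → 2 H
  atom 16: C, bond orders sum to 3 (valence 4) → 1 H
  atom 17: C, bond orders sum to 2 (valence 4) → 2 H
  atom 18: C, bond orders sum to 1 (valence 4) → 3 H
  atom 19: C, bond orders sum to 3 (valence 4) → 1 H
  atom 20: Br (halogen, monovalent) → 0 H
  atom 21: C, bond orders sum to 2 (valence 4) → 2 H
  atom 22: C, bond orders sum to 2 (valence 4) → 2 H
  atom 23: S, bond orders sum to 1 (valence 2) → 1 H
Totals → C:17, H:30, Br:1, Cl:1, O:3, S:1.
In Hill order: C17H30BrClO3S.

C17H30BrClO3S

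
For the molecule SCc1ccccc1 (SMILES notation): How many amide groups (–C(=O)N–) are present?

Scan the SMILES for the amide motif — none present.
Groups that are present: 1 thiol.

0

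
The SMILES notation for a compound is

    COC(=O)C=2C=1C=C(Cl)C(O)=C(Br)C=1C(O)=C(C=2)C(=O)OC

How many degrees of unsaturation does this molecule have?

Molecular formula: C14H10BrClO6.
DoU = (2C + 2 + N − H − X) / 2, where X is the halogen count and O/S are ignored.
    = (2·14 + 2 + 0 − 10 − 2) / 2 = 18 / 2 = 9.

9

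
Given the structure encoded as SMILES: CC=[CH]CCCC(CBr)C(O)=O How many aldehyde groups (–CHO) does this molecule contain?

Scan the SMILES for the aldehyde motif — none present.
Groups that are present: 1 alkene, 1 carboxylic acid.

0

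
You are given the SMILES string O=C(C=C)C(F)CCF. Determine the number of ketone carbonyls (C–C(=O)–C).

The ketone motif appears at heavy-atom position 2 in the SMILES.
Other groups present: 1 alkene.
Ketone count: 1.

1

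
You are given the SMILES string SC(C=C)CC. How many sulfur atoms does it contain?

1

Scan the SMILES for S atoms (remember two-letter symbols like Cl and Br are single atoms).
Sulfur count: 1.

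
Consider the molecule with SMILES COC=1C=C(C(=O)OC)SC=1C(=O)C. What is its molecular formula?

C9H10O4S

Walk through each heavy atom and fill implicit hydrogens from standard valence (C 4, N 3, O 2, S 2, halogen 1):
  atom 1: C, bond orders sum to 1 (valence 4) → 3 H
  atom 2: O, bond orders sum to 2 (valence 2) → 0 H
  atom 3: C, bond orders sum to 4 (valence 4) → 0 H
  atom 4: C, bond orders sum to 3 (valence 4) → 1 H
  atom 5: C, bond orders sum to 4 (valence 4) → 0 H
  atom 6: C, bond orders sum to 4 (valence 4) → 0 H
  atom 7: O, bond orders sum to 2 (valence 2) → 0 H
  atom 8: O, bond orders sum to 2 (valence 2) → 0 H
  atom 9: C, bond orders sum to 1 (valence 4) → 3 H
  atom 10: S, bond orders sum to 2 (valence 2) → 0 H
  atom 11: C, bond orders sum to 4 (valence 4) → 0 H
  atom 12: C, bond orders sum to 4 (valence 4) → 0 H
  atom 13: O, bond orders sum to 2 (valence 2) → 0 H
  atom 14: C, bond orders sum to 1 (valence 4) → 3 H
Totals → C:9, H:10, O:4, S:1.
In Hill order: C9H10O4S.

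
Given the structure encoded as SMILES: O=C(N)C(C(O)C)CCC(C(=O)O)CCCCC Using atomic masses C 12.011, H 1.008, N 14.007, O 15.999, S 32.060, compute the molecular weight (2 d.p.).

259.35 g/mol

First, the molecular formula is C13H25NO4 (counting implicit H from valence).
  C: 13 × 12.011 = 156.143
  H: 25 × 1.008 = 25.200
  N: 1 × 14.007 = 14.007
  O: 4 × 15.999 = 63.996
Sum: 13×12.011 + 25×1.008 + 1×14.007 + 4×15.999 = 259.346 → 259.35 g/mol.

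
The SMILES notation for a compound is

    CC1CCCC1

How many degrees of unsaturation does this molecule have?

1

Degree of unsaturation = (number of rings) + (number of π bonds).
Ring closures in the SMILES: 1.
π bonds: none → 0 DoU from unsaturation.
Total DoU = 1 + 0 = 1.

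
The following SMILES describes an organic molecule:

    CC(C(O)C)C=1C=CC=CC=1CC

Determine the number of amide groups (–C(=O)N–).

0

Scan the SMILES for the amide motif — none present.
Groups that are present: 1 hydroxyl.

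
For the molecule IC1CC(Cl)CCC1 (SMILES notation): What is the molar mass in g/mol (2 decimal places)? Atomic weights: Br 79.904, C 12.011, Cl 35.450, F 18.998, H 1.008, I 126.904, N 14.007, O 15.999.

244.50 g/mol

First, the molecular formula is C6H10ClI (counting implicit H from valence).
  C: 6 × 12.011 = 72.066
  Cl: 1 × 35.450 = 35.450
  H: 10 × 1.008 = 10.080
  I: 1 × 126.904 = 126.904
Sum: 6×12.011 + 1×35.450 + 10×1.008 + 1×126.904 = 244.500 → 244.50 g/mol.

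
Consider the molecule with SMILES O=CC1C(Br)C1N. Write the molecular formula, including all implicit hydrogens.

Walk through each heavy atom and fill implicit hydrogens from standard valence (C 4, N 3, O 2, S 2, halogen 1):
  atom 1: O, bond orders sum to 2 (valence 2) → 0 H
  atom 2: C, bond orders sum to 3 (valence 4) → 1 H
  atom 3: C, bond orders sum to 3 (valence 4) → 1 H
  atom 4: C, bond orders sum to 3 (valence 4) → 1 H
  atom 5: Br (halogen, monovalent) → 0 H
  atom 6: C, bond orders sum to 3 (valence 4) → 1 H
  atom 7: N, bond orders sum to 1 (valence 3) → 2 H
Totals → C:4, H:6, Br:1, N:1, O:1.

C4H6BrNO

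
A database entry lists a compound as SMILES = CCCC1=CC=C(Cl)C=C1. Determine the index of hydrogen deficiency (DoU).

Molecular formula: C9H11Cl.
DoU = (2C + 2 + N − H − X) / 2, where X is the halogen count and O/S are ignored.
    = (2·9 + 2 + 0 − 11 − 1) / 2 = 8 / 2 = 4.

4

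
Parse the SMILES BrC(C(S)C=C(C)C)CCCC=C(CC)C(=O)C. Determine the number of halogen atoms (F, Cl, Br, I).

Halogen atoms appear at heavy-atom position 1 (1×Br).
Other groups present: 2 alkene, 1 ketone, 1 thiol.
Halogen count: 1.

1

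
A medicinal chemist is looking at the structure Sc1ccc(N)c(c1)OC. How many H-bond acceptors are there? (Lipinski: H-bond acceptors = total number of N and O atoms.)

N atoms: 1; O atoms: 1.
Lipinski HBA = 1 + 1 = 2.

2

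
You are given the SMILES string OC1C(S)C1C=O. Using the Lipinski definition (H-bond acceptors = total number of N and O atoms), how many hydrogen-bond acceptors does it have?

N atoms: 0; O atoms: 2.
Lipinski HBA = 0 + 2 = 2.

2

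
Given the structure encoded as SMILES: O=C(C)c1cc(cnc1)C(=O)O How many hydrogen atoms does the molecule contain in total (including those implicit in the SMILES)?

7

Walk through each heavy atom and fill implicit hydrogens from standard valence (C 4, N 3, O 2, S 2, halogen 1); for lowercase aromatic atoms, an aromatic c carries 1 H when it has two neighbours and 0 H with three, and aromatic n carries 0 H:
  atom 1: O, bond orders sum to 2 (valence 2) → 0 H
  atom 2: C, bond orders sum to 4 (valence 4) → 0 H
  atom 3: C, bond orders sum to 1 (valence 4) → 3 H
  atom 4: aromatic c, 3 neighbours → 0 H
  atom 5: aromatic c, 2 neighbours → 1 H
  atom 6: aromatic c, 3 neighbours → 0 H
  atom 7: aromatic c, 2 neighbours → 1 H
  atom 8: aromatic n, 2 neighbours → 0 H
  atom 9: aromatic c, 2 neighbours → 1 H
  atom 10: C, bond orders sum to 4 (valence 4) → 0 H
  atom 11: O, bond orders sum to 2 (valence 2) → 0 H
  atom 12: O, bond orders sum to 1 (valence 2) → 1 H
Total hydrogens: 7.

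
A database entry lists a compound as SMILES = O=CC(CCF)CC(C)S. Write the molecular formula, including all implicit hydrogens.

Walk through each heavy atom and fill implicit hydrogens from standard valence (C 4, N 3, O 2, S 2, halogen 1):
  atom 1: O, bond orders sum to 2 (valence 2) → 0 H
  atom 2: C, bond orders sum to 3 (valence 4) → 1 H
  atom 3: C, bond orders sum to 3 (valence 4) → 1 H
  atom 4: C, bond orders sum to 2 (valence 4) → 2 H
  atom 5: C, bond orders sum to 2 (valence 4) → 2 H
  atom 6: F (halogen, monovalent) → 0 H
  atom 7: C, bond orders sum to 2 (valence 4) → 2 H
  atom 8: C, bond orders sum to 3 (valence 4) → 1 H
  atom 9: C, bond orders sum to 1 (valence 4) → 3 H
  atom 10: S, bond orders sum to 1 (valence 2) → 1 H
Totals → C:7, H:13, F:1, O:1, S:1.
In Hill order: C7H13FOS.

C7H13FOS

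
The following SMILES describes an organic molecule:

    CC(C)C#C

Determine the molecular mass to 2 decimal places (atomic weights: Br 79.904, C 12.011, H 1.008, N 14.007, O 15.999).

68.12 g/mol

First, the molecular formula is C5H8 (counting implicit H from valence).
  C: 5 × 12.011 = 60.055
  H: 8 × 1.008 = 8.064
Sum: 5×12.011 + 8×1.008 = 68.119 → 68.12 g/mol.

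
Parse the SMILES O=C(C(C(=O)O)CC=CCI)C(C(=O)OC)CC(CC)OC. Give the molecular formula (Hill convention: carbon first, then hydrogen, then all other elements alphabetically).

C15H23IO6

Walk through each heavy atom and fill implicit hydrogens from standard valence (C 4, N 3, O 2, S 2, halogen 1):
  atom 1: O, bond orders sum to 2 (valence 2) → 0 H
  atom 2: C, bond orders sum to 4 (valence 4) → 0 H
  atom 3: C, bond orders sum to 3 (valence 4) → 1 H
  atom 4: C, bond orders sum to 4 (valence 4) → 0 H
  atom 5: O, bond orders sum to 2 (valence 2) → 0 H
  atom 6: O, bond orders sum to 1 (valence 2) → 1 H
  atom 7: C, bond orders sum to 2 (valence 4) → 2 H
  atom 8: C, bond orders sum to 3 (valence 4) → 1 H
  atom 9: C, bond orders sum to 3 (valence 4) → 1 H
  atom 10: C, bond orders sum to 2 (valence 4) → 2 H
  atom 11: I (halogen, monovalent) → 0 H
  atom 12: C, bond orders sum to 3 (valence 4) → 1 H
  atom 13: C, bond orders sum to 4 (valence 4) → 0 H
  atom 14: O, bond orders sum to 2 (valence 2) → 0 H
  atom 15: O, bond orders sum to 2 (valence 2) → 0 H
  atom 16: C, bond orders sum to 1 (valence 4) → 3 H
  atom 17: C, bond orders sum to 2 (valence 4) → 2 H
  atom 18: C, bond orders sum to 3 (valence 4) → 1 H
  atom 19: C, bond orders sum to 2 (valence 4) → 2 H
  atom 20: C, bond orders sum to 1 (valence 4) → 3 H
  atom 21: O, bond orders sum to 2 (valence 2) → 0 H
  atom 22: C, bond orders sum to 1 (valence 4) → 3 H
Totals → C:15, H:23, I:1, O:6.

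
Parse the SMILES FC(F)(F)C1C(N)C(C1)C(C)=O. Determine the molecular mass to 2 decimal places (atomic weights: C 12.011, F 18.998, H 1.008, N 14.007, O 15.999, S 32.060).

181.16 g/mol

First, the molecular formula is C7H10F3NO (counting implicit H from valence).
  C: 7 × 12.011 = 84.077
  F: 3 × 18.998 = 56.994
  H: 10 × 1.008 = 10.080
  N: 1 × 14.007 = 14.007
  O: 1 × 15.999 = 15.999
Sum: 7×12.011 + 3×18.998 + 10×1.008 + 1×14.007 + 1×15.999 = 181.157 → 181.16 g/mol.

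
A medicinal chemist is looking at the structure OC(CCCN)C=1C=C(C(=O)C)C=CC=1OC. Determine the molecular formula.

C13H19NO3

Walk through each heavy atom and fill implicit hydrogens from standard valence (C 4, N 3, O 2, S 2, halogen 1):
  atom 1: O, bond orders sum to 1 (valence 2) → 1 H
  atom 2: C, bond orders sum to 3 (valence 4) → 1 H
  atom 3: C, bond orders sum to 2 (valence 4) → 2 H
  atom 4: C, bond orders sum to 2 (valence 4) → 2 H
  atom 5: C, bond orders sum to 2 (valence 4) → 2 H
  atom 6: N, bond orders sum to 1 (valence 3) → 2 H
  atom 7: C, bond orders sum to 4 (valence 4) → 0 H
  atom 8: C, bond orders sum to 3 (valence 4) → 1 H
  atom 9: C, bond orders sum to 4 (valence 4) → 0 H
  atom 10: C, bond orders sum to 4 (valence 4) → 0 H
  atom 11: O, bond orders sum to 2 (valence 2) → 0 H
  atom 12: C, bond orders sum to 1 (valence 4) → 3 H
  atom 13: C, bond orders sum to 3 (valence 4) → 1 H
  atom 14: C, bond orders sum to 3 (valence 4) → 1 H
  atom 15: C, bond orders sum to 4 (valence 4) → 0 H
  atom 16: O, bond orders sum to 2 (valence 2) → 0 H
  atom 17: C, bond orders sum to 1 (valence 4) → 3 H
Totals → C:13, H:19, N:1, O:3.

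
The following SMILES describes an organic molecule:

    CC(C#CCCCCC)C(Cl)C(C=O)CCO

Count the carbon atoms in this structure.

Count every carbon token in the SMILES (each C, including those in ring-closure positions and inside branches).
Carbon count: 14.

14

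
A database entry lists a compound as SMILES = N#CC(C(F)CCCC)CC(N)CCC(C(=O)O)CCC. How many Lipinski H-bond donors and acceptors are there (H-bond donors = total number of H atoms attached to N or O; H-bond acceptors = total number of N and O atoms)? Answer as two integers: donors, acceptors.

Donors: find every N or O and count the H atoms it carries.
  atom 1 (N): bond orders sum to 3 → 0 H
  atom 12 (N): bond orders sum to 1 → 2 H
  atom 17 (O): bond orders sum to 2 → 0 H
  atom 18 (O): bond orders sum to 1 → 1 H
Lipinski HBD = 3.
Acceptors: N atoms = 2, O atoms = 2 → HBA = 4.

3, 4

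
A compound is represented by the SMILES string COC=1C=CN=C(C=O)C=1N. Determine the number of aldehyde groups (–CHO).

1

The aldehyde motif appears at heavy-atom position 8 in the SMILES.
Other groups present: 1 ether, 1 primary amine.
Aldehyde count: 1.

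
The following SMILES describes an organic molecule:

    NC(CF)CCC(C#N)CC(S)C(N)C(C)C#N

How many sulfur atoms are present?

Scan the SMILES for S atoms (remember two-letter symbols like Cl and Br are single atoms).
Sulfur count: 1.

1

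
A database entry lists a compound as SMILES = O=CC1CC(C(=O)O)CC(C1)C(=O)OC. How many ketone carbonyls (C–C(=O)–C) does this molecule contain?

Scan the SMILES for the ketone motif — none present.
Groups that are present: 1 aldehyde, 1 carboxylic acid, 1 ester.

0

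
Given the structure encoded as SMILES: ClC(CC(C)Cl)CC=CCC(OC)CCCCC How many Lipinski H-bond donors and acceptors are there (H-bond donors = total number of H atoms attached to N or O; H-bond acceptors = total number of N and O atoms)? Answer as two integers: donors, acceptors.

Donors: find every N or O and count the H atoms it carries.
  atom 12 (O): bond orders sum to 2 → 0 H
Lipinski HBD = 0.
Acceptors: N atoms = 0, O atoms = 1 → HBA = 1.

0, 1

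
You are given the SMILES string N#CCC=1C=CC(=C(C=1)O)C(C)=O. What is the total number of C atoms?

10

Count every carbon token in the SMILES (each C, including those in ring-closure positions and inside branches).
Carbon count: 10.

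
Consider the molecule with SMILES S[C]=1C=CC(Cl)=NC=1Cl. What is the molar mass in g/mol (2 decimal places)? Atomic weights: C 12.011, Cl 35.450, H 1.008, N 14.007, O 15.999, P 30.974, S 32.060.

180.05 g/mol

First, the molecular formula is C5H3Cl2NS (counting implicit H from valence).
  C: 5 × 12.011 = 60.055
  Cl: 2 × 35.450 = 70.900
  H: 3 × 1.008 = 3.024
  N: 1 × 14.007 = 14.007
  S: 1 × 32.060 = 32.060
Sum: 5×12.011 + 2×35.450 + 3×1.008 + 1×14.007 + 1×32.060 = 180.046 → 180.05 g/mol.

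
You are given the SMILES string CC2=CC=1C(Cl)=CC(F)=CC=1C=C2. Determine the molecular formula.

Walk through each heavy atom and fill implicit hydrogens from standard valence (C 4, N 3, O 2, S 2, halogen 1):
  atom 1: C, bond orders sum to 1 (valence 4) → 3 H
  atom 2: C, bond orders sum to 4 (valence 4) → 0 H
  atom 3: C, bond orders sum to 3 (valence 4) → 1 H
  atom 4: C, bond orders sum to 4 (valence 4) → 0 H
  atom 5: C, bond orders sum to 4 (valence 4) → 0 H
  atom 6: Cl (halogen, monovalent) → 0 H
  atom 7: C, bond orders sum to 3 (valence 4) → 1 H
  atom 8: C, bond orders sum to 4 (valence 4) → 0 H
  atom 9: F (halogen, monovalent) → 0 H
  atom 10: C, bond orders sum to 3 (valence 4) → 1 H
  atom 11: C, bond orders sum to 4 (valence 4) → 0 H
  atom 12: C, bond orders sum to 3 (valence 4) → 1 H
  atom 13: C, bond orders sum to 3 (valence 4) → 1 H
Totals → C:11, H:8, Cl:1, F:1.

C11H8ClF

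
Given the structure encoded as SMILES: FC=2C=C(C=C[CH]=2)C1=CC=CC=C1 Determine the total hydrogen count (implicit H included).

Walk through each heavy atom and fill implicit hydrogens from standard valence (C 4, N 3, O 2, S 2, halogen 1):
  atom 1: F (halogen, monovalent) → 0 H
  atom 2: C, bond orders sum to 4 (valence 4) → 0 H
  atom 3: C, bond orders sum to 3 (valence 4) → 1 H
  atom 4: C, bond orders sum to 4 (valence 4) → 0 H
  atom 5: C, bond orders sum to 3 (valence 4) → 1 H
  atom 6: C, bond orders sum to 3 (valence 4) → 1 H
  atom 7: C with explicit H count 1
  atom 8: C, bond orders sum to 4 (valence 4) → 0 H
  atom 9: C, bond orders sum to 3 (valence 4) → 1 H
  atom 10: C, bond orders sum to 3 (valence 4) → 1 H
  atom 11: C, bond orders sum to 3 (valence 4) → 1 H
  atom 12: C, bond orders sum to 3 (valence 4) → 1 H
  atom 13: C, bond orders sum to 3 (valence 4) → 1 H
Total hydrogens: 9.

9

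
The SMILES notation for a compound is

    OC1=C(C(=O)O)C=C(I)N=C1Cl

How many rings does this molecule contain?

1

In SMILES, each pair of matching ring-closure digits denotes one ring-closing bond; the number of such bonds equals the number of independent rings.
Ring-closure bonds here: 1.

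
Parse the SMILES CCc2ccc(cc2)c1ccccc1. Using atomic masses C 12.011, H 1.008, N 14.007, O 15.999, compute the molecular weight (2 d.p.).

First, the molecular formula is C14H14 (counting implicit H from valence).
  C: 14 × 12.011 = 168.154
  H: 14 × 1.008 = 14.112
Sum: 14×12.011 + 14×1.008 = 182.266 → 182.27 g/mol.

182.27 g/mol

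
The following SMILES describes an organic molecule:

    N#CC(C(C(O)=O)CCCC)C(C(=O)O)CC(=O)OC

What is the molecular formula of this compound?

Walk through each heavy atom and fill implicit hydrogens from standard valence (C 4, N 3, O 2, S 2, halogen 1):
  atom 1: N, bond orders sum to 3 (valence 3) → 0 H
  atom 2: C, bond orders sum to 4 (valence 4) → 0 H
  atom 3: C, bond orders sum to 3 (valence 4) → 1 H
  atom 4: C, bond orders sum to 3 (valence 4) → 1 H
  atom 5: C, bond orders sum to 4 (valence 4) → 0 H
  atom 6: O, bond orders sum to 1 (valence 2) → 1 H
  atom 7: O, bond orders sum to 2 (valence 2) → 0 H
  atom 8: C, bond orders sum to 2 (valence 4) → 2 H
  atom 9: C, bond orders sum to 2 (valence 4) → 2 H
  atom 10: C, bond orders sum to 2 (valence 4) → 2 H
  atom 11: C, bond orders sum to 1 (valence 4) → 3 H
  atom 12: C, bond orders sum to 3 (valence 4) → 1 H
  atom 13: C, bond orders sum to 4 (valence 4) → 0 H
  atom 14: O, bond orders sum to 2 (valence 2) → 0 H
  atom 15: O, bond orders sum to 1 (valence 2) → 1 H
  atom 16: C, bond orders sum to 2 (valence 4) → 2 H
  atom 17: C, bond orders sum to 4 (valence 4) → 0 H
  atom 18: O, bond orders sum to 2 (valence 2) → 0 H
  atom 19: O, bond orders sum to 2 (valence 2) → 0 H
  atom 20: C, bond orders sum to 1 (valence 4) → 3 H
Totals → C:13, H:19, N:1, O:6.
In Hill order: C13H19NO6.

C13H19NO6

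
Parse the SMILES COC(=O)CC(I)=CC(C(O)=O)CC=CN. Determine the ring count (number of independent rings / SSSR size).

In SMILES, each pair of matching ring-closure digits denotes one ring-closing bond; the number of such bonds equals the number of independent rings.
Ring-closure bonds here: 0.

0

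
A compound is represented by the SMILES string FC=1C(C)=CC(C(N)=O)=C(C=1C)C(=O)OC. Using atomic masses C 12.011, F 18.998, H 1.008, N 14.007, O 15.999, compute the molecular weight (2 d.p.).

First, the molecular formula is C11H12FNO3 (counting implicit H from valence).
  C: 11 × 12.011 = 132.121
  F: 1 × 18.998 = 18.998
  H: 12 × 1.008 = 12.096
  N: 1 × 14.007 = 14.007
  O: 3 × 15.999 = 47.997
Sum: 11×12.011 + 1×18.998 + 12×1.008 + 1×14.007 + 3×15.999 = 225.219 → 225.22 g/mol.

225.22 g/mol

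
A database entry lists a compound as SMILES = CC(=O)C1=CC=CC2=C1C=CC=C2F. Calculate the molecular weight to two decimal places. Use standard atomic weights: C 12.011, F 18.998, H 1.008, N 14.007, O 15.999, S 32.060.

First, the molecular formula is C12H9FO (counting implicit H from valence).
  C: 12 × 12.011 = 144.132
  F: 1 × 18.998 = 18.998
  H: 9 × 1.008 = 9.072
  O: 1 × 15.999 = 15.999
Sum: 12×12.011 + 1×18.998 + 9×1.008 + 1×15.999 = 188.201 → 188.20 g/mol.

188.20 g/mol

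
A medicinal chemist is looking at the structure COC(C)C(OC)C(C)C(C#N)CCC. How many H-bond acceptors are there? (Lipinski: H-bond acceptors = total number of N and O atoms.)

N atoms: 1; O atoms: 2.
Lipinski HBA = 1 + 2 = 3.

3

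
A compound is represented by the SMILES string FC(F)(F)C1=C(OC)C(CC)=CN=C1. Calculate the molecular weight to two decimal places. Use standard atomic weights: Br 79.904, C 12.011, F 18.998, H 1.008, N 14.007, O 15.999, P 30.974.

First, the molecular formula is C9H10F3NO (counting implicit H from valence).
  C: 9 × 12.011 = 108.099
  F: 3 × 18.998 = 56.994
  H: 10 × 1.008 = 10.080
  N: 1 × 14.007 = 14.007
  O: 1 × 15.999 = 15.999
Sum: 9×12.011 + 3×18.998 + 10×1.008 + 1×14.007 + 1×15.999 = 205.179 → 205.18 g/mol.

205.18 g/mol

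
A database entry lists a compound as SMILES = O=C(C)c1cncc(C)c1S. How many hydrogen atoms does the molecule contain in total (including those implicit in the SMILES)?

Walk through each heavy atom and fill implicit hydrogens from standard valence (C 4, N 3, O 2, S 2, halogen 1); for lowercase aromatic atoms, an aromatic c carries 1 H when it has two neighbours and 0 H with three, and aromatic n carries 0 H:
  atom 1: O, bond orders sum to 2 (valence 2) → 0 H
  atom 2: C, bond orders sum to 4 (valence 4) → 0 H
  atom 3: C, bond orders sum to 1 (valence 4) → 3 H
  atom 4: aromatic c, 3 neighbours → 0 H
  atom 5: aromatic c, 2 neighbours → 1 H
  atom 6: aromatic n, 2 neighbours → 0 H
  atom 7: aromatic c, 2 neighbours → 1 H
  atom 8: aromatic c, 3 neighbours → 0 H
  atom 9: C, bond orders sum to 1 (valence 4) → 3 H
  atom 10: aromatic c, 3 neighbours → 0 H
  atom 11: S, bond orders sum to 1 (valence 2) → 1 H
Total hydrogens: 9.

9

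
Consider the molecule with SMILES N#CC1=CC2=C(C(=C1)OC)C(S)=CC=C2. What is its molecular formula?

C12H9NOS

Walk through each heavy atom and fill implicit hydrogens from standard valence (C 4, N 3, O 2, S 2, halogen 1):
  atom 1: N, bond orders sum to 3 (valence 3) → 0 H
  atom 2: C, bond orders sum to 4 (valence 4) → 0 H
  atom 3: C, bond orders sum to 4 (valence 4) → 0 H
  atom 4: C, bond orders sum to 3 (valence 4) → 1 H
  atom 5: C, bond orders sum to 4 (valence 4) → 0 H
  atom 6: C, bond orders sum to 4 (valence 4) → 0 H
  atom 7: C, bond orders sum to 4 (valence 4) → 0 H
  atom 8: C, bond orders sum to 3 (valence 4) → 1 H
  atom 9: O, bond orders sum to 2 (valence 2) → 0 H
  atom 10: C, bond orders sum to 1 (valence 4) → 3 H
  atom 11: C, bond orders sum to 4 (valence 4) → 0 H
  atom 12: S, bond orders sum to 1 (valence 2) → 1 H
  atom 13: C, bond orders sum to 3 (valence 4) → 1 H
  atom 14: C, bond orders sum to 3 (valence 4) → 1 H
  atom 15: C, bond orders sum to 3 (valence 4) → 1 H
Totals → C:12, H:9, N:1, O:1, S:1.
In Hill order: C12H9NOS.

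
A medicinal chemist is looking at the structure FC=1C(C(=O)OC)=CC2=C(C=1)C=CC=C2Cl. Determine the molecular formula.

C12H8ClFO2

Walk through each heavy atom and fill implicit hydrogens from standard valence (C 4, N 3, O 2, S 2, halogen 1):
  atom 1: F (halogen, monovalent) → 0 H
  atom 2: C, bond orders sum to 4 (valence 4) → 0 H
  atom 3: C, bond orders sum to 4 (valence 4) → 0 H
  atom 4: C, bond orders sum to 4 (valence 4) → 0 H
  atom 5: O, bond orders sum to 2 (valence 2) → 0 H
  atom 6: O, bond orders sum to 2 (valence 2) → 0 H
  atom 7: C, bond orders sum to 1 (valence 4) → 3 H
  atom 8: C, bond orders sum to 3 (valence 4) → 1 H
  atom 9: C, bond orders sum to 4 (valence 4) → 0 H
  atom 10: C, bond orders sum to 4 (valence 4) → 0 H
  atom 11: C, bond orders sum to 3 (valence 4) → 1 H
  atom 12: C, bond orders sum to 3 (valence 4) → 1 H
  atom 13: C, bond orders sum to 3 (valence 4) → 1 H
  atom 14: C, bond orders sum to 3 (valence 4) → 1 H
  atom 15: C, bond orders sum to 4 (valence 4) → 0 H
  atom 16: Cl (halogen, monovalent) → 0 H
Totals → C:12, H:8, Cl:1, F:1, O:2.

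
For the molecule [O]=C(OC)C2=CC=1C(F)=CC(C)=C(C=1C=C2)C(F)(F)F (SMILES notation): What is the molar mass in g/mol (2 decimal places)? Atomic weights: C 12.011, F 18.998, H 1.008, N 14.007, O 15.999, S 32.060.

First, the molecular formula is C14H10F4O2 (counting implicit H from valence).
  C: 14 × 12.011 = 168.154
  F: 4 × 18.998 = 75.992
  H: 10 × 1.008 = 10.080
  O: 2 × 15.999 = 31.998
Sum: 14×12.011 + 4×18.998 + 10×1.008 + 2×15.999 = 286.224 → 286.22 g/mol.

286.22 g/mol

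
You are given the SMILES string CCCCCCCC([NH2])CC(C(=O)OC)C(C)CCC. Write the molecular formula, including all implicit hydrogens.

Walk through each heavy atom and fill implicit hydrogens from standard valence (C 4, N 3, O 2, S 2, halogen 1):
  atom 1: C, bond orders sum to 1 (valence 4) → 3 H
  atom 2: C, bond orders sum to 2 (valence 4) → 2 H
  atom 3: C, bond orders sum to 2 (valence 4) → 2 H
  atom 4: C, bond orders sum to 2 (valence 4) → 2 H
  atom 5: C, bond orders sum to 2 (valence 4) → 2 H
  atom 6: C, bond orders sum to 2 (valence 4) → 2 H
  atom 7: C, bond orders sum to 2 (valence 4) → 2 H
  atom 8: C, bond orders sum to 3 (valence 4) → 1 H
  atom 9: N with explicit H count 2
  atom 10: C, bond orders sum to 2 (valence 4) → 2 H
  atom 11: C, bond orders sum to 3 (valence 4) → 1 H
  atom 12: C, bond orders sum to 4 (valence 4) → 0 H
  atom 13: O, bond orders sum to 2 (valence 2) → 0 H
  atom 14: O, bond orders sum to 2 (valence 2) → 0 H
  atom 15: C, bond orders sum to 1 (valence 4) → 3 H
  atom 16: C, bond orders sum to 3 (valence 4) → 1 H
  atom 17: C, bond orders sum to 1 (valence 4) → 3 H
  atom 18: C, bond orders sum to 2 (valence 4) → 2 H
  atom 19: C, bond orders sum to 2 (valence 4) → 2 H
  atom 20: C, bond orders sum to 1 (valence 4) → 3 H
Totals → C:17, H:35, N:1, O:2.

C17H35NO2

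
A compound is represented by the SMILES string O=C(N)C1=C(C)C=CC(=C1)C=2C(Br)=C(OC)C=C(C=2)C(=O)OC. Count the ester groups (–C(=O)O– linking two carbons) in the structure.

The ester motif appears at heavy-atom position 20 in the SMILES.
Other groups present: 1 amide, 1 ether.
Ester count: 1.

1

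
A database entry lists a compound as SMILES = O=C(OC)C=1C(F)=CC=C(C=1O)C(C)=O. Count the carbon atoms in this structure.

10

Count every carbon token in the SMILES (each C, including those in ring-closure positions and inside branches).
Carbon count: 10.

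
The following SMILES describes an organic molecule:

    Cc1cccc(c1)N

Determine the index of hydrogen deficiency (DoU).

Molecular formula: C7H9N.
DoU = (2C + 2 + N − H − X) / 2, where X is the halogen count and O/S are ignored.
    = (2·7 + 2 + 1 − 9 − 0) / 2 = 8 / 2 = 4.

4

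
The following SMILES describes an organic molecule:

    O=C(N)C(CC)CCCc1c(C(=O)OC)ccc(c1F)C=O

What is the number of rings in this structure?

1

In SMILES, each pair of matching ring-closure digits denotes one ring-closing bond; the number of such bonds equals the number of independent rings.
Ring-closure bonds here: 1.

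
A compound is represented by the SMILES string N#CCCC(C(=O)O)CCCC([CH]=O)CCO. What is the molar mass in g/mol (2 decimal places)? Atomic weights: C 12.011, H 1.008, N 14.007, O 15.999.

First, the molecular formula is C12H19NO4 (counting implicit H from valence).
  C: 12 × 12.011 = 144.132
  H: 19 × 1.008 = 19.152
  N: 1 × 14.007 = 14.007
  O: 4 × 15.999 = 63.996
Sum: 12×12.011 + 19×1.008 + 1×14.007 + 4×15.999 = 241.287 → 241.29 g/mol.

241.29 g/mol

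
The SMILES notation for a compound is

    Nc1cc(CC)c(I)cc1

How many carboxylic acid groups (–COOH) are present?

0

Scan the SMILES for the carboxylic acid motif — none present.
Groups that are present: 1 primary amine.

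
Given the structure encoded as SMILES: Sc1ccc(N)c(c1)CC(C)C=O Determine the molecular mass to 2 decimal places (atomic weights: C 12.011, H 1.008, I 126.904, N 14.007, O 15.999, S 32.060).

195.28 g/mol

First, the molecular formula is C10H13NOS (counting implicit H from valence).
  C: 10 × 12.011 = 120.110
  H: 13 × 1.008 = 13.104
  N: 1 × 14.007 = 14.007
  O: 1 × 15.999 = 15.999
  S: 1 × 32.060 = 32.060
Sum: 10×12.011 + 13×1.008 + 1×14.007 + 1×15.999 + 1×32.060 = 195.280 → 195.28 g/mol.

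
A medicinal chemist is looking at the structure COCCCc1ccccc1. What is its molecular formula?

Walk through each heavy atom and fill implicit hydrogens from standard valence (C 4, N 3, O 2, S 2, halogen 1); for lowercase aromatic atoms, an aromatic c carries 1 H when it has two neighbours and 0 H with three, and aromatic n carries 0 H:
  atom 1: C, bond orders sum to 1 (valence 4) → 3 H
  atom 2: O, bond orders sum to 2 (valence 2) → 0 H
  atom 3: C, bond orders sum to 2 (valence 4) → 2 H
  atom 4: C, bond orders sum to 2 (valence 4) → 2 H
  atom 5: C, bond orders sum to 2 (valence 4) → 2 H
  atom 6: aromatic c, 3 neighbours → 0 H
  atom 7: aromatic c, 2 neighbours → 1 H
  atom 8: aromatic c, 2 neighbours → 1 H
  atom 9: aromatic c, 2 neighbours → 1 H
  atom 10: aromatic c, 2 neighbours → 1 H
  atom 11: aromatic c, 2 neighbours → 1 H
Totals → C:10, H:14, O:1.
In Hill order: C10H14O.

C10H14O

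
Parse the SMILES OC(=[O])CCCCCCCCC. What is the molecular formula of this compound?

C10H20O2

Walk through each heavy atom and fill implicit hydrogens from standard valence (C 4, N 3, O 2, S 2, halogen 1):
  atom 1: O, bond orders sum to 1 (valence 2) → 1 H
  atom 2: C, bond orders sum to 4 (valence 4) → 0 H
  atom 3: O with explicit H count 0
  atom 4: C, bond orders sum to 2 (valence 4) → 2 H
  atom 5: C, bond orders sum to 2 (valence 4) → 2 H
  atom 6: C, bond orders sum to 2 (valence 4) → 2 H
  atom 7: C, bond orders sum to 2 (valence 4) → 2 H
  atom 8: C, bond orders sum to 2 (valence 4) → 2 H
  atom 9: C, bond orders sum to 2 (valence 4) → 2 H
  atom 10: C, bond orders sum to 2 (valence 4) → 2 H
  atom 11: C, bond orders sum to 2 (valence 4) → 2 H
  atom 12: C, bond orders sum to 1 (valence 4) → 3 H
Totals → C:10, H:20, O:2.
In Hill order: C10H20O2.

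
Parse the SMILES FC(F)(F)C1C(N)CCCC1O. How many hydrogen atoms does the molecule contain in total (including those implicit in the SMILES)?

12

Walk through each heavy atom and fill implicit hydrogens from standard valence (C 4, N 3, O 2, S 2, halogen 1):
  atom 1: F (halogen, monovalent) → 0 H
  atom 2: C, bond orders sum to 4 (valence 4) → 0 H
  atom 3: F (halogen, monovalent) → 0 H
  atom 4: F (halogen, monovalent) → 0 H
  atom 5: C, bond orders sum to 3 (valence 4) → 1 H
  atom 6: C, bond orders sum to 3 (valence 4) → 1 H
  atom 7: N, bond orders sum to 1 (valence 3) → 2 H
  atom 8: C, bond orders sum to 2 (valence 4) → 2 H
  atom 9: C, bond orders sum to 2 (valence 4) → 2 H
  atom 10: C, bond orders sum to 2 (valence 4) → 2 H
  atom 11: C, bond orders sum to 3 (valence 4) → 1 H
  atom 12: O, bond orders sum to 1 (valence 2) → 1 H
Total hydrogens: 12.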